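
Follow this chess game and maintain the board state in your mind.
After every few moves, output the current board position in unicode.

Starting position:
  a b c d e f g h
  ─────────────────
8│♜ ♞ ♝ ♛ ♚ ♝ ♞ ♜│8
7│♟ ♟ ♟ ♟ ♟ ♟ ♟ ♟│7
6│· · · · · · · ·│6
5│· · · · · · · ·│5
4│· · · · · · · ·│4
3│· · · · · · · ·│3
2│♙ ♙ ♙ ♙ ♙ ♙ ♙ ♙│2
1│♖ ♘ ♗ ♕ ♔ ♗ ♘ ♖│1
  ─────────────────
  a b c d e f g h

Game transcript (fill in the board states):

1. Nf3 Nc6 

  a b c d e f g h
  ─────────────────
8│♜ · ♝ ♛ ♚ ♝ ♞ ♜│8
7│♟ ♟ ♟ ♟ ♟ ♟ ♟ ♟│7
6│· · ♞ · · · · ·│6
5│· · · · · · · ·│5
4│· · · · · · · ·│4
3│· · · · · ♘ · ·│3
2│♙ ♙ ♙ ♙ ♙ ♙ ♙ ♙│2
1│♖ ♘ ♗ ♕ ♔ ♗ · ♖│1
  ─────────────────
  a b c d e f g h

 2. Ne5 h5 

  a b c d e f g h
  ─────────────────
8│♜ · ♝ ♛ ♚ ♝ ♞ ♜│8
7│♟ ♟ ♟ ♟ ♟ ♟ ♟ ·│7
6│· · ♞ · · · · ·│6
5│· · · · ♘ · · ♟│5
4│· · · · · · · ·│4
3│· · · · · · · ·│3
2│♙ ♙ ♙ ♙ ♙ ♙ ♙ ♙│2
1│♖ ♘ ♗ ♕ ♔ ♗ · ♖│1
  ─────────────────
  a b c d e f g h

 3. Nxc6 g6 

  a b c d e f g h
  ─────────────────
8│♜ · ♝ ♛ ♚ ♝ ♞ ♜│8
7│♟ ♟ ♟ ♟ ♟ ♟ · ·│7
6│· · ♘ · · · ♟ ·│6
5│· · · · · · · ♟│5
4│· · · · · · · ·│4
3│· · · · · · · ·│3
2│♙ ♙ ♙ ♙ ♙ ♙ ♙ ♙│2
1│♖ ♘ ♗ ♕ ♔ ♗ · ♖│1
  ─────────────────
  a b c d e f g h

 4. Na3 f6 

  a b c d e f g h
  ─────────────────
8│♜ · ♝ ♛ ♚ ♝ ♞ ♜│8
7│♟ ♟ ♟ ♟ ♟ · · ·│7
6│· · ♘ · · ♟ ♟ ·│6
5│· · · · · · · ♟│5
4│· · · · · · · ·│4
3│♘ · · · · · · ·│3
2│♙ ♙ ♙ ♙ ♙ ♙ ♙ ♙│2
1│♖ · ♗ ♕ ♔ ♗ · ♖│1
  ─────────────────
  a b c d e f g h

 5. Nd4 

  a b c d e f g h
  ─────────────────
8│♜ · ♝ ♛ ♚ ♝ ♞ ♜│8
7│♟ ♟ ♟ ♟ ♟ · · ·│7
6│· · · · · ♟ ♟ ·│6
5│· · · · · · · ♟│5
4│· · · ♘ · · · ·│4
3│♘ · · · · · · ·│3
2│♙ ♙ ♙ ♙ ♙ ♙ ♙ ♙│2
1│♖ · ♗ ♕ ♔ ♗ · ♖│1
  ─────────────────
  a b c d e f g h


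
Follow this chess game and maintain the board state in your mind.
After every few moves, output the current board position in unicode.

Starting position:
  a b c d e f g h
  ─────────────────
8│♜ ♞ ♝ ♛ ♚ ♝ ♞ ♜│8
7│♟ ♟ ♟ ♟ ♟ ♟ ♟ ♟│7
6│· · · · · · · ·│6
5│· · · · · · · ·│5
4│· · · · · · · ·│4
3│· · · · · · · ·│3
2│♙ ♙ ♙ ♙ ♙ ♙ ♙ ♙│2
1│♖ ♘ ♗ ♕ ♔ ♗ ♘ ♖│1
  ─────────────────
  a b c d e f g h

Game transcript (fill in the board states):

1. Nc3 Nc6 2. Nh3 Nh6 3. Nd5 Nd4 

  a b c d e f g h
  ─────────────────
8│♜ · ♝ ♛ ♚ ♝ · ♜│8
7│♟ ♟ ♟ ♟ ♟ ♟ ♟ ♟│7
6│· · · · · · · ♞│6
5│· · · ♘ · · · ·│5
4│· · · ♞ · · · ·│4
3│· · · · · · · ♘│3
2│♙ ♙ ♙ ♙ ♙ ♙ ♙ ♙│2
1│♖ · ♗ ♕ ♔ ♗ · ♖│1
  ─────────────────
  a b c d e f g h

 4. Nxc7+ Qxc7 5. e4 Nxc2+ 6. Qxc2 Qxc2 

  a b c d e f g h
  ─────────────────
8│♜ · ♝ · ♚ ♝ · ♜│8
7│♟ ♟ · ♟ ♟ ♟ ♟ ♟│7
6│· · · · · · · ♞│6
5│· · · · · · · ·│5
4│· · · · ♙ · · ·│4
3│· · · · · · · ♘│3
2│♙ ♙ ♛ ♙ · ♙ ♙ ♙│2
1│♖ · ♗ · ♔ ♗ · ♖│1
  ─────────────────
  a b c d e f g h

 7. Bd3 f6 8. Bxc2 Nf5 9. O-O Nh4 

  a b c d e f g h
  ─────────────────
8│♜ · ♝ · ♚ ♝ · ♜│8
7│♟ ♟ · ♟ ♟ · ♟ ♟│7
6│· · · · · ♟ · ·│6
5│· · · · · · · ·│5
4│· · · · ♙ · · ♞│4
3│· · · · · · · ♘│3
2│♙ ♙ ♗ ♙ · ♙ ♙ ♙│2
1│♖ · ♗ · · ♖ ♔ ·│1
  ─────────────────
  a b c d e f g h

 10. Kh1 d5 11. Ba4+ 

  a b c d e f g h
  ─────────────────
8│♜ · ♝ · ♚ ♝ · ♜│8
7│♟ ♟ · · ♟ · ♟ ♟│7
6│· · · · · ♟ · ·│6
5│· · · ♟ · · · ·│5
4│♗ · · · ♙ · · ♞│4
3│· · · · · · · ♘│3
2│♙ ♙ · ♙ · ♙ ♙ ♙│2
1│♖ · ♗ · · ♖ · ♔│1
  ─────────────────
  a b c d e f g h


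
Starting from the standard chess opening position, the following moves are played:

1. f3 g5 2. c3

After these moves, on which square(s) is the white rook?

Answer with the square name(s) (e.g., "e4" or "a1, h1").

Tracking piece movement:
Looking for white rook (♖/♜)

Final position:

  a b c d e f g h
  ─────────────────
8│♜ ♞ ♝ ♛ ♚ ♝ ♞ ♜│8
7│♟ ♟ ♟ ♟ ♟ ♟ · ♟│7
6│· · · · · · · ·│6
5│· · · · · · ♟ ·│5
4│· · · · · · · ·│4
3│· · ♙ · · ♙ · ·│3
2│♙ ♙ · ♙ ♙ · ♙ ♙│2
1│♖ ♘ ♗ ♕ ♔ ♗ ♘ ♖│1
  ─────────────────
  a b c d e f g h


a1, h1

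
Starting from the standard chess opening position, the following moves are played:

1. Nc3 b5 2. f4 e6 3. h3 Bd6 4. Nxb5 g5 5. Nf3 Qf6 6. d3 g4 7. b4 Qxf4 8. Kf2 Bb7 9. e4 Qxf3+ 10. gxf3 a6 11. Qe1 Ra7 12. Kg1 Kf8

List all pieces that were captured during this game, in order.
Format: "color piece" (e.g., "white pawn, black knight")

Tracking captures:
  Nxb5: captured black pawn
  Qxf4: captured white pawn
  Qxf3+: captured white knight
  gxf3: captured black queen

black pawn, white pawn, white knight, black queen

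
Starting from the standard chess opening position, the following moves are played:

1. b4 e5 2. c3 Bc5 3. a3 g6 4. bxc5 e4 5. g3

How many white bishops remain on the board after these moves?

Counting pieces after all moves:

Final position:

  a b c d e f g h
  ─────────────────
8│♜ ♞ ♝ ♛ ♚ · ♞ ♜│8
7│♟ ♟ ♟ ♟ · ♟ · ♟│7
6│· · · · · · ♟ ·│6
5│· · ♙ · · · · ·│5
4│· · · · ♟ · · ·│4
3│♙ · ♙ · · · ♙ ·│3
2│· · · ♙ ♙ ♙ · ♙│2
1│♖ ♘ ♗ ♕ ♔ ♗ ♘ ♖│1
  ─────────────────
  a b c d e f g h


2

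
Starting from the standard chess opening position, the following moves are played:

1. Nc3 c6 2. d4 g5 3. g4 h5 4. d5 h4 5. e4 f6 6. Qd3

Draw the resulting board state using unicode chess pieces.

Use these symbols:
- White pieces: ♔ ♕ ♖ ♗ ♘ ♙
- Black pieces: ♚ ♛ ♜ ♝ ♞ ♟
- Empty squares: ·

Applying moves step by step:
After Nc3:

♜ ♞ ♝ ♛ ♚ ♝ ♞ ♜
♟ ♟ ♟ ♟ ♟ ♟ ♟ ♟
· · · · · · · ·
· · · · · · · ·
· · · · · · · ·
· · ♘ · · · · ·
♙ ♙ ♙ ♙ ♙ ♙ ♙ ♙
♖ · ♗ ♕ ♔ ♗ ♘ ♖


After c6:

♜ ♞ ♝ ♛ ♚ ♝ ♞ ♜
♟ ♟ · ♟ ♟ ♟ ♟ ♟
· · ♟ · · · · ·
· · · · · · · ·
· · · · · · · ·
· · ♘ · · · · ·
♙ ♙ ♙ ♙ ♙ ♙ ♙ ♙
♖ · ♗ ♕ ♔ ♗ ♘ ♖


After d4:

♜ ♞ ♝ ♛ ♚ ♝ ♞ ♜
♟ ♟ · ♟ ♟ ♟ ♟ ♟
· · ♟ · · · · ·
· · · · · · · ·
· · · ♙ · · · ·
· · ♘ · · · · ·
♙ ♙ ♙ · ♙ ♙ ♙ ♙
♖ · ♗ ♕ ♔ ♗ ♘ ♖


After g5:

♜ ♞ ♝ ♛ ♚ ♝ ♞ ♜
♟ ♟ · ♟ ♟ ♟ · ♟
· · ♟ · · · · ·
· · · · · · ♟ ·
· · · ♙ · · · ·
· · ♘ · · · · ·
♙ ♙ ♙ · ♙ ♙ ♙ ♙
♖ · ♗ ♕ ♔ ♗ ♘ ♖


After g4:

♜ ♞ ♝ ♛ ♚ ♝ ♞ ♜
♟ ♟ · ♟ ♟ ♟ · ♟
· · ♟ · · · · ·
· · · · · · ♟ ·
· · · ♙ · · ♙ ·
· · ♘ · · · · ·
♙ ♙ ♙ · ♙ ♙ · ♙
♖ · ♗ ♕ ♔ ♗ ♘ ♖


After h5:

♜ ♞ ♝ ♛ ♚ ♝ ♞ ♜
♟ ♟ · ♟ ♟ ♟ · ·
· · ♟ · · · · ·
· · · · · · ♟ ♟
· · · ♙ · · ♙ ·
· · ♘ · · · · ·
♙ ♙ ♙ · ♙ ♙ · ♙
♖ · ♗ ♕ ♔ ♗ ♘ ♖


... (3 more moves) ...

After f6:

♜ ♞ ♝ ♛ ♚ ♝ ♞ ♜
♟ ♟ · ♟ ♟ · · ·
· · ♟ · · ♟ · ·
· · · ♙ · · ♟ ·
· · · · ♙ · ♙ ♟
· · ♘ · · · · ·
♙ ♙ ♙ · · ♙ · ♙
♖ · ♗ ♕ ♔ ♗ ♘ ♖


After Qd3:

♜ ♞ ♝ ♛ ♚ ♝ ♞ ♜
♟ ♟ · ♟ ♟ · · ·
· · ♟ · · ♟ · ·
· · · ♙ · · ♟ ·
· · · · ♙ · ♙ ♟
· · ♘ ♕ · · · ·
♙ ♙ ♙ · · ♙ · ♙
♖ · ♗ · ♔ ♗ ♘ ♖



  a b c d e f g h
  ─────────────────
8│♜ ♞ ♝ ♛ ♚ ♝ ♞ ♜│8
7│♟ ♟ · ♟ ♟ · · ·│7
6│· · ♟ · · ♟ · ·│6
5│· · · ♙ · · ♟ ·│5
4│· · · · ♙ · ♙ ♟│4
3│· · ♘ ♕ · · · ·│3
2│♙ ♙ ♙ · · ♙ · ♙│2
1│♖ · ♗ · ♔ ♗ ♘ ♖│1
  ─────────────────
  a b c d e f g h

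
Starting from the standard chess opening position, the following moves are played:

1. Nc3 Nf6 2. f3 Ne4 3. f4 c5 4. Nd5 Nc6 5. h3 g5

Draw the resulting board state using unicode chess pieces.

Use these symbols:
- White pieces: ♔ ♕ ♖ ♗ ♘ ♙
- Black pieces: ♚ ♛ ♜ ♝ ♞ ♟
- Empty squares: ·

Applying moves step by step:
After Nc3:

♜ ♞ ♝ ♛ ♚ ♝ ♞ ♜
♟ ♟ ♟ ♟ ♟ ♟ ♟ ♟
· · · · · · · ·
· · · · · · · ·
· · · · · · · ·
· · ♘ · · · · ·
♙ ♙ ♙ ♙ ♙ ♙ ♙ ♙
♖ · ♗ ♕ ♔ ♗ ♘ ♖


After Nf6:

♜ ♞ ♝ ♛ ♚ ♝ · ♜
♟ ♟ ♟ ♟ ♟ ♟ ♟ ♟
· · · · · ♞ · ·
· · · · · · · ·
· · · · · · · ·
· · ♘ · · · · ·
♙ ♙ ♙ ♙ ♙ ♙ ♙ ♙
♖ · ♗ ♕ ♔ ♗ ♘ ♖


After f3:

♜ ♞ ♝ ♛ ♚ ♝ · ♜
♟ ♟ ♟ ♟ ♟ ♟ ♟ ♟
· · · · · ♞ · ·
· · · · · · · ·
· · · · · · · ·
· · ♘ · · ♙ · ·
♙ ♙ ♙ ♙ ♙ · ♙ ♙
♖ · ♗ ♕ ♔ ♗ ♘ ♖


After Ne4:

♜ ♞ ♝ ♛ ♚ ♝ · ♜
♟ ♟ ♟ ♟ ♟ ♟ ♟ ♟
· · · · · · · ·
· · · · · · · ·
· · · · ♞ · · ·
· · ♘ · · ♙ · ·
♙ ♙ ♙ ♙ ♙ · ♙ ♙
♖ · ♗ ♕ ♔ ♗ ♘ ♖


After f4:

♜ ♞ ♝ ♛ ♚ ♝ · ♜
♟ ♟ ♟ ♟ ♟ ♟ ♟ ♟
· · · · · · · ·
· · · · · · · ·
· · · · ♞ ♙ · ·
· · ♘ · · · · ·
♙ ♙ ♙ ♙ ♙ · ♙ ♙
♖ · ♗ ♕ ♔ ♗ ♘ ♖


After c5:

♜ ♞ ♝ ♛ ♚ ♝ · ♜
♟ ♟ · ♟ ♟ ♟ ♟ ♟
· · · · · · · ·
· · ♟ · · · · ·
· · · · ♞ ♙ · ·
· · ♘ · · · · ·
♙ ♙ ♙ ♙ ♙ · ♙ ♙
♖ · ♗ ♕ ♔ ♗ ♘ ♖


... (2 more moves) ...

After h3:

♜ · ♝ ♛ ♚ ♝ · ♜
♟ ♟ · ♟ ♟ ♟ ♟ ♟
· · ♞ · · · · ·
· · ♟ ♘ · · · ·
· · · · ♞ ♙ · ·
· · · · · · · ♙
♙ ♙ ♙ ♙ ♙ · ♙ ·
♖ · ♗ ♕ ♔ ♗ ♘ ♖


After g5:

♜ · ♝ ♛ ♚ ♝ · ♜
♟ ♟ · ♟ ♟ ♟ · ♟
· · ♞ · · · · ·
· · ♟ ♘ · · ♟ ·
· · · · ♞ ♙ · ·
· · · · · · · ♙
♙ ♙ ♙ ♙ ♙ · ♙ ·
♖ · ♗ ♕ ♔ ♗ ♘ ♖



  a b c d e f g h
  ─────────────────
8│♜ · ♝ ♛ ♚ ♝ · ♜│8
7│♟ ♟ · ♟ ♟ ♟ · ♟│7
6│· · ♞ · · · · ·│6
5│· · ♟ ♘ · · ♟ ·│5
4│· · · · ♞ ♙ · ·│4
3│· · · · · · · ♙│3
2│♙ ♙ ♙ ♙ ♙ · ♙ ·│2
1│♖ · ♗ ♕ ♔ ♗ ♘ ♖│1
  ─────────────────
  a b c d e f g h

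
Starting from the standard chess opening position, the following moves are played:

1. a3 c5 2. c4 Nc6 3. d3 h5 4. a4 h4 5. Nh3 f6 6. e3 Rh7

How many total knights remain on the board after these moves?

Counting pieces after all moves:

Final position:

  a b c d e f g h
  ─────────────────
8│♜ · ♝ ♛ ♚ ♝ ♞ ·│8
7│♟ ♟ · ♟ ♟ · ♟ ♜│7
6│· · ♞ · · ♟ · ·│6
5│· · ♟ · · · · ·│5
4│♙ · ♙ · · · · ♟│4
3│· · · ♙ ♙ · · ♘│3
2│· ♙ · · · ♙ ♙ ♙│2
1│♖ ♘ ♗ ♕ ♔ ♗ · ♖│1
  ─────────────────
  a b c d e f g h


4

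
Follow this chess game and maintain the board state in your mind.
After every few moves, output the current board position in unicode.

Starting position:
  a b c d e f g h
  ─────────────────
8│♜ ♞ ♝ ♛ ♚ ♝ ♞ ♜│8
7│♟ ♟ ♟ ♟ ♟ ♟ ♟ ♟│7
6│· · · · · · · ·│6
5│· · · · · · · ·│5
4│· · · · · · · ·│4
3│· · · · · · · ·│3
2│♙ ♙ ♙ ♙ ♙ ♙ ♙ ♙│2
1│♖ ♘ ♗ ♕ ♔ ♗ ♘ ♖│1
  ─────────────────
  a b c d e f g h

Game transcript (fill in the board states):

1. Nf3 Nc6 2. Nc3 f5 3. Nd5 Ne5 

  a b c d e f g h
  ─────────────────
8│♜ · ♝ ♛ ♚ ♝ ♞ ♜│8
7│♟ ♟ ♟ ♟ ♟ · ♟ ♟│7
6│· · · · · · · ·│6
5│· · · ♘ ♞ ♟ · ·│5
4│· · · · · · · ·│4
3│· · · · · ♘ · ·│3
2│♙ ♙ ♙ ♙ ♙ ♙ ♙ ♙│2
1│♖ · ♗ ♕ ♔ ♗ · ♖│1
  ─────────────────
  a b c d e f g h

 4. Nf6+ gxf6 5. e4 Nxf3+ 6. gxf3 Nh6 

  a b c d e f g h
  ─────────────────
8│♜ · ♝ ♛ ♚ ♝ · ♜│8
7│♟ ♟ ♟ ♟ ♟ · · ♟│7
6│· · · · · ♟ · ♞│6
5│· · · · · ♟ · ·│5
4│· · · · ♙ · · ·│4
3│· · · · · ♙ · ·│3
2│♙ ♙ ♙ ♙ · ♙ · ♙│2
1│♖ · ♗ ♕ ♔ ♗ · ♖│1
  ─────────────────
  a b c d e f g h

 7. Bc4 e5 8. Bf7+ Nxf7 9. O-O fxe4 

  a b c d e f g h
  ─────────────────
8│♜ · ♝ ♛ ♚ ♝ · ♜│8
7│♟ ♟ ♟ ♟ · ♞ · ♟│7
6│· · · · · ♟ · ·│6
5│· · · · ♟ · · ·│5
4│· · · · ♟ · · ·│4
3│· · · · · ♙ · ·│3
2│♙ ♙ ♙ ♙ · ♙ · ♙│2
1│♖ · ♗ ♕ · ♖ ♔ ·│1
  ─────────────────
  a b c d e f g h

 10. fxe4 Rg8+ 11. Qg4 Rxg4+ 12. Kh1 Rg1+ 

  a b c d e f g h
  ─────────────────
8│♜ · ♝ ♛ ♚ ♝ · ·│8
7│♟ ♟ ♟ ♟ · ♞ · ♟│7
6│· · · · · ♟ · ·│6
5│· · · · ♟ · · ·│5
4│· · · · ♙ · · ·│4
3│· · · · · · · ·│3
2│♙ ♙ ♙ ♙ · ♙ · ♙│2
1│♖ · ♗ · · ♖ ♜ ♔│1
  ─────────────────
  a b c d e f g h

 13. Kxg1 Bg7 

  a b c d e f g h
  ─────────────────
8│♜ · ♝ ♛ ♚ · · ·│8
7│♟ ♟ ♟ ♟ · ♞ ♝ ♟│7
6│· · · · · ♟ · ·│6
5│· · · · ♟ · · ·│5
4│· · · · ♙ · · ·│4
3│· · · · · · · ·│3
2│♙ ♙ ♙ ♙ · ♙ · ♙│2
1│♖ · ♗ · · ♖ ♔ ·│1
  ─────────────────
  a b c d e f g h


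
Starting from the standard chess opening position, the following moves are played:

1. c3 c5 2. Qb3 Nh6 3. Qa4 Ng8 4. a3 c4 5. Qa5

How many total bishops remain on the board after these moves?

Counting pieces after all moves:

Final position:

  a b c d e f g h
  ─────────────────
8│♜ ♞ ♝ ♛ ♚ ♝ ♞ ♜│8
7│♟ ♟ · ♟ ♟ ♟ ♟ ♟│7
6│· · · · · · · ·│6
5│♕ · · · · · · ·│5
4│· · ♟ · · · · ·│4
3│♙ · ♙ · · · · ·│3
2│· ♙ · ♙ ♙ ♙ ♙ ♙│2
1│♖ ♘ ♗ · ♔ ♗ ♘ ♖│1
  ─────────────────
  a b c d e f g h


4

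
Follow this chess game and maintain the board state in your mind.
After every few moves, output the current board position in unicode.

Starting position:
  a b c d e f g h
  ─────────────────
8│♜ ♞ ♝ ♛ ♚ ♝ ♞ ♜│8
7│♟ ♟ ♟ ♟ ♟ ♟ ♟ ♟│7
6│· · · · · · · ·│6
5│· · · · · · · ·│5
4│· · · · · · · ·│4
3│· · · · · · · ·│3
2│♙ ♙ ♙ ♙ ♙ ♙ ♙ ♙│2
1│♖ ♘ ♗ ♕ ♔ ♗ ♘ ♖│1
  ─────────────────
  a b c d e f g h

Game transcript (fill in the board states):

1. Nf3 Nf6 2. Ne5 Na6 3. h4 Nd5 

  a b c d e f g h
  ─────────────────
8│♜ · ♝ ♛ ♚ ♝ · ♜│8
7│♟ ♟ ♟ ♟ ♟ ♟ ♟ ♟│7
6│♞ · · · · · · ·│6
5│· · · ♞ ♘ · · ·│5
4│· · · · · · · ♙│4
3│· · · · · · · ·│3
2│♙ ♙ ♙ ♙ ♙ ♙ ♙ ·│2
1│♖ ♘ ♗ ♕ ♔ ♗ · ♖│1
  ─────────────────
  a b c d e f g h

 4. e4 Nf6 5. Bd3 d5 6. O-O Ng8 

  a b c d e f g h
  ─────────────────
8│♜ · ♝ ♛ ♚ ♝ ♞ ♜│8
7│♟ ♟ ♟ · ♟ ♟ ♟ ♟│7
6│♞ · · · · · · ·│6
5│· · · ♟ ♘ · · ·│5
4│· · · · ♙ · · ♙│4
3│· · · ♗ · · · ·│3
2│♙ ♙ ♙ ♙ · ♙ ♙ ·│2
1│♖ ♘ ♗ ♕ · ♖ ♔ ·│1
  ─────────────────
  a b c d e f g h

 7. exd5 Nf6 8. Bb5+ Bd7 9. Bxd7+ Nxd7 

  a b c d e f g h
  ─────────────────
8│♜ · · ♛ ♚ ♝ · ♜│8
7│♟ ♟ ♟ ♞ ♟ ♟ ♟ ♟│7
6│♞ · · · · · · ·│6
5│· · · ♙ ♘ · · ·│5
4│· · · · · · · ♙│4
3│· · · · · · · ·│3
2│♙ ♙ ♙ ♙ · ♙ ♙ ·│2
1│♖ ♘ ♗ ♕ · ♖ ♔ ·│1
  ─────────────────
  a b c d e f g h

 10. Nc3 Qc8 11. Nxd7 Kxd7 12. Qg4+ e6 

  a b c d e f g h
  ─────────────────
8│♜ · ♛ · · ♝ · ♜│8
7│♟ ♟ ♟ ♚ · ♟ ♟ ♟│7
6│♞ · · · ♟ · · ·│6
5│· · · ♙ · · · ·│5
4│· · · · · · ♕ ♙│4
3│· · ♘ · · · · ·│3
2│♙ ♙ ♙ ♙ · ♙ ♙ ·│2
1│♖ · ♗ · · ♖ ♔ ·│1
  ─────────────────
  a b c d e f g h

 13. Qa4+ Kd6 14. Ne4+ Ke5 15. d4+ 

  a b c d e f g h
  ─────────────────
8│♜ · ♛ · · ♝ · ♜│8
7│♟ ♟ ♟ · · ♟ ♟ ♟│7
6│♞ · · · ♟ · · ·│6
5│· · · ♙ ♚ · · ·│5
4│♕ · · ♙ ♘ · · ♙│4
3│· · · · · · · ·│3
2│♙ ♙ ♙ · · ♙ ♙ ·│2
1│♖ · ♗ · · ♖ ♔ ·│1
  ─────────────────
  a b c d e f g h


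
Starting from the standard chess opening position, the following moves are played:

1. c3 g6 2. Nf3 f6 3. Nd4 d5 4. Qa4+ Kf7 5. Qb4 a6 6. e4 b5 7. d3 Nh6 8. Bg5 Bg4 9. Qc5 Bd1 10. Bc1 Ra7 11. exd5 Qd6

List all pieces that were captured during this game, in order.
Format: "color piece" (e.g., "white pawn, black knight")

Tracking captures:
  exd5: captured black pawn

black pawn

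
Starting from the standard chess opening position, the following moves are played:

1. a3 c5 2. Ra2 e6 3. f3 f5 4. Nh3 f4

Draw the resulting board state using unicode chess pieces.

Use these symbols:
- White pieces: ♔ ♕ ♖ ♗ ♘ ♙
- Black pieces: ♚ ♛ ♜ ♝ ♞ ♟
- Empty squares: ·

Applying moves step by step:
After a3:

♜ ♞ ♝ ♛ ♚ ♝ ♞ ♜
♟ ♟ ♟ ♟ ♟ ♟ ♟ ♟
· · · · · · · ·
· · · · · · · ·
· · · · · · · ·
♙ · · · · · · ·
· ♙ ♙ ♙ ♙ ♙ ♙ ♙
♖ ♘ ♗ ♕ ♔ ♗ ♘ ♖


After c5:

♜ ♞ ♝ ♛ ♚ ♝ ♞ ♜
♟ ♟ · ♟ ♟ ♟ ♟ ♟
· · · · · · · ·
· · ♟ · · · · ·
· · · · · · · ·
♙ · · · · · · ·
· ♙ ♙ ♙ ♙ ♙ ♙ ♙
♖ ♘ ♗ ♕ ♔ ♗ ♘ ♖


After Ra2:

♜ ♞ ♝ ♛ ♚ ♝ ♞ ♜
♟ ♟ · ♟ ♟ ♟ ♟ ♟
· · · · · · · ·
· · ♟ · · · · ·
· · · · · · · ·
♙ · · · · · · ·
♖ ♙ ♙ ♙ ♙ ♙ ♙ ♙
· ♘ ♗ ♕ ♔ ♗ ♘ ♖


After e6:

♜ ♞ ♝ ♛ ♚ ♝ ♞ ♜
♟ ♟ · ♟ · ♟ ♟ ♟
· · · · ♟ · · ·
· · ♟ · · · · ·
· · · · · · · ·
♙ · · · · · · ·
♖ ♙ ♙ ♙ ♙ ♙ ♙ ♙
· ♘ ♗ ♕ ♔ ♗ ♘ ♖


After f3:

♜ ♞ ♝ ♛ ♚ ♝ ♞ ♜
♟ ♟ · ♟ · ♟ ♟ ♟
· · · · ♟ · · ·
· · ♟ · · · · ·
· · · · · · · ·
♙ · · · · ♙ · ·
♖ ♙ ♙ ♙ ♙ · ♙ ♙
· ♘ ♗ ♕ ♔ ♗ ♘ ♖


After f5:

♜ ♞ ♝ ♛ ♚ ♝ ♞ ♜
♟ ♟ · ♟ · · ♟ ♟
· · · · ♟ · · ·
· · ♟ · · ♟ · ·
· · · · · · · ·
♙ · · · · ♙ · ·
♖ ♙ ♙ ♙ ♙ · ♙ ♙
· ♘ ♗ ♕ ♔ ♗ ♘ ♖


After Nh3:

♜ ♞ ♝ ♛ ♚ ♝ ♞ ♜
♟ ♟ · ♟ · · ♟ ♟
· · · · ♟ · · ·
· · ♟ · · ♟ · ·
· · · · · · · ·
♙ · · · · ♙ · ♘
♖ ♙ ♙ ♙ ♙ · ♙ ♙
· ♘ ♗ ♕ ♔ ♗ · ♖


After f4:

♜ ♞ ♝ ♛ ♚ ♝ ♞ ♜
♟ ♟ · ♟ · · ♟ ♟
· · · · ♟ · · ·
· · ♟ · · · · ·
· · · · · ♟ · ·
♙ · · · · ♙ · ♘
♖ ♙ ♙ ♙ ♙ · ♙ ♙
· ♘ ♗ ♕ ♔ ♗ · ♖



  a b c d e f g h
  ─────────────────
8│♜ ♞ ♝ ♛ ♚ ♝ ♞ ♜│8
7│♟ ♟ · ♟ · · ♟ ♟│7
6│· · · · ♟ · · ·│6
5│· · ♟ · · · · ·│5
4│· · · · · ♟ · ·│4
3│♙ · · · · ♙ · ♘│3
2│♖ ♙ ♙ ♙ ♙ · ♙ ♙│2
1│· ♘ ♗ ♕ ♔ ♗ · ♖│1
  ─────────────────
  a b c d e f g h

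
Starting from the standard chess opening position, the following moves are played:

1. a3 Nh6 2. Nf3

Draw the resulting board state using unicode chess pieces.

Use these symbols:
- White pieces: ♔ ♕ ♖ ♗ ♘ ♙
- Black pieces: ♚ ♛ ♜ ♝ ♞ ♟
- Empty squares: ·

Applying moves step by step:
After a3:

♜ ♞ ♝ ♛ ♚ ♝ ♞ ♜
♟ ♟ ♟ ♟ ♟ ♟ ♟ ♟
· · · · · · · ·
· · · · · · · ·
· · · · · · · ·
♙ · · · · · · ·
· ♙ ♙ ♙ ♙ ♙ ♙ ♙
♖ ♘ ♗ ♕ ♔ ♗ ♘ ♖


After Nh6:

♜ ♞ ♝ ♛ ♚ ♝ · ♜
♟ ♟ ♟ ♟ ♟ ♟ ♟ ♟
· · · · · · · ♞
· · · · · · · ·
· · · · · · · ·
♙ · · · · · · ·
· ♙ ♙ ♙ ♙ ♙ ♙ ♙
♖ ♘ ♗ ♕ ♔ ♗ ♘ ♖


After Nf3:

♜ ♞ ♝ ♛ ♚ ♝ · ♜
♟ ♟ ♟ ♟ ♟ ♟ ♟ ♟
· · · · · · · ♞
· · · · · · · ·
· · · · · · · ·
♙ · · · · ♘ · ·
· ♙ ♙ ♙ ♙ ♙ ♙ ♙
♖ ♘ ♗ ♕ ♔ ♗ · ♖



  a b c d e f g h
  ─────────────────
8│♜ ♞ ♝ ♛ ♚ ♝ · ♜│8
7│♟ ♟ ♟ ♟ ♟ ♟ ♟ ♟│7
6│· · · · · · · ♞│6
5│· · · · · · · ·│5
4│· · · · · · · ·│4
3│♙ · · · · ♘ · ·│3
2│· ♙ ♙ ♙ ♙ ♙ ♙ ♙│2
1│♖ ♘ ♗ ♕ ♔ ♗ · ♖│1
  ─────────────────
  a b c d e f g h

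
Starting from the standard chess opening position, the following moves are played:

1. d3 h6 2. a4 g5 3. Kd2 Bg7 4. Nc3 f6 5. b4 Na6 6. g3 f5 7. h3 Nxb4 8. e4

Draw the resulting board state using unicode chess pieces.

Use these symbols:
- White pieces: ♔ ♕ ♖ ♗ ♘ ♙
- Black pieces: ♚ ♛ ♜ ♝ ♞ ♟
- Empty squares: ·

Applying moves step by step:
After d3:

♜ ♞ ♝ ♛ ♚ ♝ ♞ ♜
♟ ♟ ♟ ♟ ♟ ♟ ♟ ♟
· · · · · · · ·
· · · · · · · ·
· · · · · · · ·
· · · ♙ · · · ·
♙ ♙ ♙ · ♙ ♙ ♙ ♙
♖ ♘ ♗ ♕ ♔ ♗ ♘ ♖


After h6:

♜ ♞ ♝ ♛ ♚ ♝ ♞ ♜
♟ ♟ ♟ ♟ ♟ ♟ ♟ ·
· · · · · · · ♟
· · · · · · · ·
· · · · · · · ·
· · · ♙ · · · ·
♙ ♙ ♙ · ♙ ♙ ♙ ♙
♖ ♘ ♗ ♕ ♔ ♗ ♘ ♖


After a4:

♜ ♞ ♝ ♛ ♚ ♝ ♞ ♜
♟ ♟ ♟ ♟ ♟ ♟ ♟ ·
· · · · · · · ♟
· · · · · · · ·
♙ · · · · · · ·
· · · ♙ · · · ·
· ♙ ♙ · ♙ ♙ ♙ ♙
♖ ♘ ♗ ♕ ♔ ♗ ♘ ♖


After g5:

♜ ♞ ♝ ♛ ♚ ♝ ♞ ♜
♟ ♟ ♟ ♟ ♟ ♟ · ·
· · · · · · · ♟
· · · · · · ♟ ·
♙ · · · · · · ·
· · · ♙ · · · ·
· ♙ ♙ · ♙ ♙ ♙ ♙
♖ ♘ ♗ ♕ ♔ ♗ ♘ ♖


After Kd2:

♜ ♞ ♝ ♛ ♚ ♝ ♞ ♜
♟ ♟ ♟ ♟ ♟ ♟ · ·
· · · · · · · ♟
· · · · · · ♟ ·
♙ · · · · · · ·
· · · ♙ · · · ·
· ♙ ♙ ♔ ♙ ♙ ♙ ♙
♖ ♘ ♗ ♕ · ♗ ♘ ♖


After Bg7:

♜ ♞ ♝ ♛ ♚ · ♞ ♜
♟ ♟ ♟ ♟ ♟ ♟ ♝ ·
· · · · · · · ♟
· · · · · · ♟ ·
♙ · · · · · · ·
· · · ♙ · · · ·
· ♙ ♙ ♔ ♙ ♙ ♙ ♙
♖ ♘ ♗ ♕ · ♗ ♘ ♖


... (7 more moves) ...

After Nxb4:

♜ · ♝ ♛ ♚ · ♞ ♜
♟ ♟ ♟ ♟ ♟ · ♝ ·
· · · · · · · ♟
· · · · · ♟ ♟ ·
♙ ♞ · · · · · ·
· · ♘ ♙ · · ♙ ♙
· · ♙ ♔ ♙ ♙ · ·
♖ · ♗ ♕ · ♗ ♘ ♖


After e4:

♜ · ♝ ♛ ♚ · ♞ ♜
♟ ♟ ♟ ♟ ♟ · ♝ ·
· · · · · · · ♟
· · · · · ♟ ♟ ·
♙ ♞ · · ♙ · · ·
· · ♘ ♙ · · ♙ ♙
· · ♙ ♔ · ♙ · ·
♖ · ♗ ♕ · ♗ ♘ ♖



  a b c d e f g h
  ─────────────────
8│♜ · ♝ ♛ ♚ · ♞ ♜│8
7│♟ ♟ ♟ ♟ ♟ · ♝ ·│7
6│· · · · · · · ♟│6
5│· · · · · ♟ ♟ ·│5
4│♙ ♞ · · ♙ · · ·│4
3│· · ♘ ♙ · · ♙ ♙│3
2│· · ♙ ♔ · ♙ · ·│2
1│♖ · ♗ ♕ · ♗ ♘ ♖│1
  ─────────────────
  a b c d e f g h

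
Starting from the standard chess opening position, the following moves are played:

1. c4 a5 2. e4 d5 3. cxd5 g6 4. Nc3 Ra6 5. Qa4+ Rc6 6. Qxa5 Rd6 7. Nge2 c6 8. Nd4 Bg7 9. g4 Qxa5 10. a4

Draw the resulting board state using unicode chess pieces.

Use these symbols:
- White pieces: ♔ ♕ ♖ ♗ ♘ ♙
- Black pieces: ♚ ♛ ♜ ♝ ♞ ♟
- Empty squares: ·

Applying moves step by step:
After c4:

♜ ♞ ♝ ♛ ♚ ♝ ♞ ♜
♟ ♟ ♟ ♟ ♟ ♟ ♟ ♟
· · · · · · · ·
· · · · · · · ·
· · ♙ · · · · ·
· · · · · · · ·
♙ ♙ · ♙ ♙ ♙ ♙ ♙
♖ ♘ ♗ ♕ ♔ ♗ ♘ ♖


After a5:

♜ ♞ ♝ ♛ ♚ ♝ ♞ ♜
· ♟ ♟ ♟ ♟ ♟ ♟ ♟
· · · · · · · ·
♟ · · · · · · ·
· · ♙ · · · · ·
· · · · · · · ·
♙ ♙ · ♙ ♙ ♙ ♙ ♙
♖ ♘ ♗ ♕ ♔ ♗ ♘ ♖


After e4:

♜ ♞ ♝ ♛ ♚ ♝ ♞ ♜
· ♟ ♟ ♟ ♟ ♟ ♟ ♟
· · · · · · · ·
♟ · · · · · · ·
· · ♙ · ♙ · · ·
· · · · · · · ·
♙ ♙ · ♙ · ♙ ♙ ♙
♖ ♘ ♗ ♕ ♔ ♗ ♘ ♖


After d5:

♜ ♞ ♝ ♛ ♚ ♝ ♞ ♜
· ♟ ♟ · ♟ ♟ ♟ ♟
· · · · · · · ·
♟ · · ♟ · · · ·
· · ♙ · ♙ · · ·
· · · · · · · ·
♙ ♙ · ♙ · ♙ ♙ ♙
♖ ♘ ♗ ♕ ♔ ♗ ♘ ♖


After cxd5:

♜ ♞ ♝ ♛ ♚ ♝ ♞ ♜
· ♟ ♟ · ♟ ♟ ♟ ♟
· · · · · · · ·
♟ · · ♙ · · · ·
· · · · ♙ · · ·
· · · · · · · ·
♙ ♙ · ♙ · ♙ ♙ ♙
♖ ♘ ♗ ♕ ♔ ♗ ♘ ♖


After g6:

♜ ♞ ♝ ♛ ♚ ♝ ♞ ♜
· ♟ ♟ · ♟ ♟ · ♟
· · · · · · ♟ ·
♟ · · ♙ · · · ·
· · · · ♙ · · ·
· · · · · · · ·
♙ ♙ · ♙ · ♙ ♙ ♙
♖ ♘ ♗ ♕ ♔ ♗ ♘ ♖


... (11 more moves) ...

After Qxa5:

· ♞ ♝ · ♚ · ♞ ♜
· ♟ · · ♟ ♟ ♝ ♟
· · ♟ ♜ · · ♟ ·
♛ · · ♙ · · · ·
· · · ♘ ♙ · ♙ ·
· · ♘ · · · · ·
♙ ♙ · ♙ · ♙ · ♙
♖ · ♗ · ♔ ♗ · ♖


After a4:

· ♞ ♝ · ♚ · ♞ ♜
· ♟ · · ♟ ♟ ♝ ♟
· · ♟ ♜ · · ♟ ·
♛ · · ♙ · · · ·
♙ · · ♘ ♙ · ♙ ·
· · ♘ · · · · ·
· ♙ · ♙ · ♙ · ♙
♖ · ♗ · ♔ ♗ · ♖



  a b c d e f g h
  ─────────────────
8│· ♞ ♝ · ♚ · ♞ ♜│8
7│· ♟ · · ♟ ♟ ♝ ♟│7
6│· · ♟ ♜ · · ♟ ·│6
5│♛ · · ♙ · · · ·│5
4│♙ · · ♘ ♙ · ♙ ·│4
3│· · ♘ · · · · ·│3
2│· ♙ · ♙ · ♙ · ♙│2
1│♖ · ♗ · ♔ ♗ · ♖│1
  ─────────────────
  a b c d e f g h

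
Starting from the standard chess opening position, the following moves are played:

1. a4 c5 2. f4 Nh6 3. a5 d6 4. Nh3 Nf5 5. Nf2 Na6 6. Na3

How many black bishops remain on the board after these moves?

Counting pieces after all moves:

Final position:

  a b c d e f g h
  ─────────────────
8│♜ · ♝ ♛ ♚ ♝ · ♜│8
7│♟ ♟ · · ♟ ♟ ♟ ♟│7
6│♞ · · ♟ · · · ·│6
5│♙ · ♟ · · ♞ · ·│5
4│· · · · · ♙ · ·│4
3│♘ · · · · · · ·│3
2│· ♙ ♙ ♙ ♙ ♘ ♙ ♙│2
1│♖ · ♗ ♕ ♔ ♗ · ♖│1
  ─────────────────
  a b c d e f g h


2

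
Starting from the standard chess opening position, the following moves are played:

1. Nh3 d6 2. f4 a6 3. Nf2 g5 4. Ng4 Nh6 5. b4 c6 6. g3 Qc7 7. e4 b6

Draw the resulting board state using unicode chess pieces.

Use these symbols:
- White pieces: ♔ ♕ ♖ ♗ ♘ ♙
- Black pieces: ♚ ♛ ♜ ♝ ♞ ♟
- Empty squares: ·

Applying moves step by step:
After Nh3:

♜ ♞ ♝ ♛ ♚ ♝ ♞ ♜
♟ ♟ ♟ ♟ ♟ ♟ ♟ ♟
· · · · · · · ·
· · · · · · · ·
· · · · · · · ·
· · · · · · · ♘
♙ ♙ ♙ ♙ ♙ ♙ ♙ ♙
♖ ♘ ♗ ♕ ♔ ♗ · ♖


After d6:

♜ ♞ ♝ ♛ ♚ ♝ ♞ ♜
♟ ♟ ♟ · ♟ ♟ ♟ ♟
· · · ♟ · · · ·
· · · · · · · ·
· · · · · · · ·
· · · · · · · ♘
♙ ♙ ♙ ♙ ♙ ♙ ♙ ♙
♖ ♘ ♗ ♕ ♔ ♗ · ♖


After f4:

♜ ♞ ♝ ♛ ♚ ♝ ♞ ♜
♟ ♟ ♟ · ♟ ♟ ♟ ♟
· · · ♟ · · · ·
· · · · · · · ·
· · · · · ♙ · ·
· · · · · · · ♘
♙ ♙ ♙ ♙ ♙ · ♙ ♙
♖ ♘ ♗ ♕ ♔ ♗ · ♖


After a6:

♜ ♞ ♝ ♛ ♚ ♝ ♞ ♜
· ♟ ♟ · ♟ ♟ ♟ ♟
♟ · · ♟ · · · ·
· · · · · · · ·
· · · · · ♙ · ·
· · · · · · · ♘
♙ ♙ ♙ ♙ ♙ · ♙ ♙
♖ ♘ ♗ ♕ ♔ ♗ · ♖


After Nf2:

♜ ♞ ♝ ♛ ♚ ♝ ♞ ♜
· ♟ ♟ · ♟ ♟ ♟ ♟
♟ · · ♟ · · · ·
· · · · · · · ·
· · · · · ♙ · ·
· · · · · · · ·
♙ ♙ ♙ ♙ ♙ ♘ ♙ ♙
♖ ♘ ♗ ♕ ♔ ♗ · ♖


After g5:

♜ ♞ ♝ ♛ ♚ ♝ ♞ ♜
· ♟ ♟ · ♟ ♟ · ♟
♟ · · ♟ · · · ·
· · · · · · ♟ ·
· · · · · ♙ · ·
· · · · · · · ·
♙ ♙ ♙ ♙ ♙ ♘ ♙ ♙
♖ ♘ ♗ ♕ ♔ ♗ · ♖


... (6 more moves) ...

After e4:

♜ ♞ ♝ · ♚ ♝ · ♜
· ♟ ♛ · ♟ ♟ · ♟
♟ · ♟ ♟ · · · ♞
· · · · · · ♟ ·
· ♙ · · ♙ ♙ ♘ ·
· · · · · · ♙ ·
♙ · ♙ ♙ · · · ♙
♖ ♘ ♗ ♕ ♔ ♗ · ♖


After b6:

♜ ♞ ♝ · ♚ ♝ · ♜
· · ♛ · ♟ ♟ · ♟
♟ ♟ ♟ ♟ · · · ♞
· · · · · · ♟ ·
· ♙ · · ♙ ♙ ♘ ·
· · · · · · ♙ ·
♙ · ♙ ♙ · · · ♙
♖ ♘ ♗ ♕ ♔ ♗ · ♖



  a b c d e f g h
  ─────────────────
8│♜ ♞ ♝ · ♚ ♝ · ♜│8
7│· · ♛ · ♟ ♟ · ♟│7
6│♟ ♟ ♟ ♟ · · · ♞│6
5│· · · · · · ♟ ·│5
4│· ♙ · · ♙ ♙ ♘ ·│4
3│· · · · · · ♙ ·│3
2│♙ · ♙ ♙ · · · ♙│2
1│♖ ♘ ♗ ♕ ♔ ♗ · ♖│1
  ─────────────────
  a b c d e f g h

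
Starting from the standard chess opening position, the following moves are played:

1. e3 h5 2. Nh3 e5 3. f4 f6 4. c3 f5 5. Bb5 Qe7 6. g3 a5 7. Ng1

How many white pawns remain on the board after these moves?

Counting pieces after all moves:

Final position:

  a b c d e f g h
  ─────────────────
8│♜ ♞ ♝ · ♚ ♝ ♞ ♜│8
7│· ♟ ♟ ♟ ♛ · ♟ ·│7
6│· · · · · · · ·│6
5│♟ ♗ · · ♟ ♟ · ♟│5
4│· · · · · ♙ · ·│4
3│· · ♙ · ♙ · ♙ ·│3
2│♙ ♙ · ♙ · · · ♙│2
1│♖ ♘ ♗ ♕ ♔ · ♘ ♖│1
  ─────────────────
  a b c d e f g h


8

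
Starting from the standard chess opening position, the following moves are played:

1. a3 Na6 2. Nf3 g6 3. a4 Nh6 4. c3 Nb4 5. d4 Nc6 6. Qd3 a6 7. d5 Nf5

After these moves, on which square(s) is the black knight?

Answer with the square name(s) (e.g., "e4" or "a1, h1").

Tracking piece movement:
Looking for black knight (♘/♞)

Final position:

  a b c d e f g h
  ─────────────────
8│♜ · ♝ ♛ ♚ ♝ · ♜│8
7│· ♟ ♟ ♟ ♟ ♟ · ♟│7
6│♟ · ♞ · · · ♟ ·│6
5│· · · ♙ · ♞ · ·│5
4│♙ · · · · · · ·│4
3│· · ♙ ♕ · ♘ · ·│3
2│· ♙ · · ♙ ♙ ♙ ♙│2
1│♖ ♘ ♗ · ♔ ♗ · ♖│1
  ─────────────────
  a b c d e f g h


c6, f5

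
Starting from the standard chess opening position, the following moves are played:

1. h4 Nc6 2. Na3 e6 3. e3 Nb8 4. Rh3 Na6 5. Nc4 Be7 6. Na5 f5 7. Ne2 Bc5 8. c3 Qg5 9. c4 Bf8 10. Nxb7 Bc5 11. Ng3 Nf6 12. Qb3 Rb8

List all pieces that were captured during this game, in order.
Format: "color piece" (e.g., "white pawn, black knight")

Tracking captures:
  Nxb7: captured black pawn

black pawn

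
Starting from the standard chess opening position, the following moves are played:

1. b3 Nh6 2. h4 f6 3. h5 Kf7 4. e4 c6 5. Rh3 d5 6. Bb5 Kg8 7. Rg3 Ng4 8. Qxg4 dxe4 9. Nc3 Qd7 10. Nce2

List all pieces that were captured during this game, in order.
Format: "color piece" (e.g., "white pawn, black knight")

Tracking captures:
  Qxg4: captured black knight
  dxe4: captured white pawn

black knight, white pawn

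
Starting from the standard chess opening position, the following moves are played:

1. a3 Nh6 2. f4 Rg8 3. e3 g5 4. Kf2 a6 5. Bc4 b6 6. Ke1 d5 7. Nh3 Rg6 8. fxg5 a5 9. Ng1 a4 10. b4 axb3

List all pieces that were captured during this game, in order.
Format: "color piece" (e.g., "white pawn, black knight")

Tracking captures:
  fxg5: captured black pawn
  axb3: captured white pawn

black pawn, white pawn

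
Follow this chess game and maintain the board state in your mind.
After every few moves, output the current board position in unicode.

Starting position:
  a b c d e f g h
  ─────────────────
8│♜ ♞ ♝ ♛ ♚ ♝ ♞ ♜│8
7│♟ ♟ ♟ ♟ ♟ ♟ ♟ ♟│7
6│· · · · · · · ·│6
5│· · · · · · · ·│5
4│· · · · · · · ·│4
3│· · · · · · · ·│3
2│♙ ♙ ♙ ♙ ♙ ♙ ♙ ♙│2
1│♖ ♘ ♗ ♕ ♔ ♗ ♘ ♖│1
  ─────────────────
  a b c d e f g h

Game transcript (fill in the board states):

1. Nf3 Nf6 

  a b c d e f g h
  ─────────────────
8│♜ ♞ ♝ ♛ ♚ ♝ · ♜│8
7│♟ ♟ ♟ ♟ ♟ ♟ ♟ ♟│7
6│· · · · · ♞ · ·│6
5│· · · · · · · ·│5
4│· · · · · · · ·│4
3│· · · · · ♘ · ·│3
2│♙ ♙ ♙ ♙ ♙ ♙ ♙ ♙│2
1│♖ ♘ ♗ ♕ ♔ ♗ · ♖│1
  ─────────────────
  a b c d e f g h

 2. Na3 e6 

  a b c d e f g h
  ─────────────────
8│♜ ♞ ♝ ♛ ♚ ♝ · ♜│8
7│♟ ♟ ♟ ♟ · ♟ ♟ ♟│7
6│· · · · ♟ ♞ · ·│6
5│· · · · · · · ·│5
4│· · · · · · · ·│4
3│♘ · · · · ♘ · ·│3
2│♙ ♙ ♙ ♙ ♙ ♙ ♙ ♙│2
1│♖ · ♗ ♕ ♔ ♗ · ♖│1
  ─────────────────
  a b c d e f g h

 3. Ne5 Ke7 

  a b c d e f g h
  ─────────────────
8│♜ ♞ ♝ ♛ · ♝ · ♜│8
7│♟ ♟ ♟ ♟ ♚ ♟ ♟ ♟│7
6│· · · · ♟ ♞ · ·│6
5│· · · · ♘ · · ·│5
4│· · · · · · · ·│4
3│♘ · · · · · · ·│3
2│♙ ♙ ♙ ♙ ♙ ♙ ♙ ♙│2
1│♖ · ♗ ♕ ♔ ♗ · ♖│1
  ─────────────────
  a b c d e f g h

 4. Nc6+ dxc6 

  a b c d e f g h
  ─────────────────
8│♜ ♞ ♝ ♛ · ♝ · ♜│8
7│♟ ♟ ♟ · ♚ ♟ ♟ ♟│7
6│· · ♟ · ♟ ♞ · ·│6
5│· · · · · · · ·│5
4│· · · · · · · ·│4
3│♘ · · · · · · ·│3
2│♙ ♙ ♙ ♙ ♙ ♙ ♙ ♙│2
1│♖ · ♗ ♕ ♔ ♗ · ♖│1
  ─────────────────
  a b c d e f g h

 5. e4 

  a b c d e f g h
  ─────────────────
8│♜ ♞ ♝ ♛ · ♝ · ♜│8
7│♟ ♟ ♟ · ♚ ♟ ♟ ♟│7
6│· · ♟ · ♟ ♞ · ·│6
5│· · · · · · · ·│5
4│· · · · ♙ · · ·│4
3│♘ · · · · · · ·│3
2│♙ ♙ ♙ ♙ · ♙ ♙ ♙│2
1│♖ · ♗ ♕ ♔ ♗ · ♖│1
  ─────────────────
  a b c d e f g h


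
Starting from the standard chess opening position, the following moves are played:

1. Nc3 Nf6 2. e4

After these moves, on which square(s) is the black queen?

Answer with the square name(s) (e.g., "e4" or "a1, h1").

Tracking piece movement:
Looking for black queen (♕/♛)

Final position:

  a b c d e f g h
  ─────────────────
8│♜ ♞ ♝ ♛ ♚ ♝ · ♜│8
7│♟ ♟ ♟ ♟ ♟ ♟ ♟ ♟│7
6│· · · · · ♞ · ·│6
5│· · · · · · · ·│5
4│· · · · ♙ · · ·│4
3│· · ♘ · · · · ·│3
2│♙ ♙ ♙ ♙ · ♙ ♙ ♙│2
1│♖ · ♗ ♕ ♔ ♗ ♘ ♖│1
  ─────────────────
  a b c d e f g h


d8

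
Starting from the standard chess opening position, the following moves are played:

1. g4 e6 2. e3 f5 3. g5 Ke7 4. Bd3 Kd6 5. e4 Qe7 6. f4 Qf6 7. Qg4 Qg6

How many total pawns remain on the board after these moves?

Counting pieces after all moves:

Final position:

  a b c d e f g h
  ─────────────────
8│♜ ♞ ♝ · · ♝ ♞ ♜│8
7│♟ ♟ ♟ ♟ · · ♟ ♟│7
6│· · · ♚ ♟ · ♛ ·│6
5│· · · · · ♟ ♙ ·│5
4│· · · · ♙ ♙ ♕ ·│4
3│· · · ♗ · · · ·│3
2│♙ ♙ ♙ ♙ · · · ♙│2
1│♖ ♘ ♗ · ♔ · ♘ ♖│1
  ─────────────────
  a b c d e f g h


16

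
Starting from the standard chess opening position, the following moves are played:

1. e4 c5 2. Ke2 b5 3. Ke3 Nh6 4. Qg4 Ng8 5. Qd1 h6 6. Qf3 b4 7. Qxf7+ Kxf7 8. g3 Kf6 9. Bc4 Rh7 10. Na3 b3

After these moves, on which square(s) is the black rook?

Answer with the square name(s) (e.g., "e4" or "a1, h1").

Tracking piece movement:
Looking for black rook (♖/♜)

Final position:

  a b c d e f g h
  ─────────────────
8│♜ ♞ ♝ ♛ · ♝ ♞ ·│8
7│♟ · · ♟ ♟ · ♟ ♜│7
6│· · · · · ♚ · ♟│6
5│· · ♟ · · · · ·│5
4│· · ♗ · ♙ · · ·│4
3│♘ ♟ · · ♔ · ♙ ·│3
2│♙ ♙ ♙ ♙ · ♙ · ♙│2
1│♖ · ♗ · · · ♘ ♖│1
  ─────────────────
  a b c d e f g h


a8, h7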